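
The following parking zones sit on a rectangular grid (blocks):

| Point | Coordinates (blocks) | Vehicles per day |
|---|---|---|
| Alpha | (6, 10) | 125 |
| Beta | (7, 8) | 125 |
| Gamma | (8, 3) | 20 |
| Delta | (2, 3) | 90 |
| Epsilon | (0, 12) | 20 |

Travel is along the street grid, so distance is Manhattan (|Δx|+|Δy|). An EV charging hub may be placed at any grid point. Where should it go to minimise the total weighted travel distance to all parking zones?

(6, 8)

Manhattan distance separates: Σwᵢ(|x−xᵢ|+|y−yᵢ|) = Σwᵢ|x−xᵢ| + Σwᵢ|y−yᵢ|, so x and y are optimised independently as 1-D weighted medians.
Total weight W = 380; half = 190.
x-coordinate, sorted with cumulative weight:
  x=0 (Epsilon, w=20) cum 20
  x=2 (Delta, w=90) cum 110
  x=6 (Alpha, w=125) cum 235  ← median
  x=7 (Beta, w=125) cum 360
  x=8 (Gamma, w=20) cum 380
⇒ x* = 6
y-coordinate, sorted with cumulative weight:
  y=3 (Gamma, w=20) cum 20
  y=3 (Delta, w=90) cum 110
  y=8 (Beta, w=125) cum 235  ← median
  y=10 (Alpha, w=125) cum 360
  y=12 (Epsilon, w=20) cum 380
⇒ y* = 8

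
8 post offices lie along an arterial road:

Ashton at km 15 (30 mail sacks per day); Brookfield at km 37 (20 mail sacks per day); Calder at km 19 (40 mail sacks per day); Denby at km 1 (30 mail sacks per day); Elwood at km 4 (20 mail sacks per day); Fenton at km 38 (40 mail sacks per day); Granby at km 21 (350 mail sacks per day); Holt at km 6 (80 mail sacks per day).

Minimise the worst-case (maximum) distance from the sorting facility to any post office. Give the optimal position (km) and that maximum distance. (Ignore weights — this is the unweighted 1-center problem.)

location 19.5, max distance 18.5

The 1-center on a line is the midpoint of the two extreme points: leftmost at 1, rightmost at 38.
Optimal location = (1 + 38)/2 = 19.5; maximum distance = (38 − 1)/2 = 18.5.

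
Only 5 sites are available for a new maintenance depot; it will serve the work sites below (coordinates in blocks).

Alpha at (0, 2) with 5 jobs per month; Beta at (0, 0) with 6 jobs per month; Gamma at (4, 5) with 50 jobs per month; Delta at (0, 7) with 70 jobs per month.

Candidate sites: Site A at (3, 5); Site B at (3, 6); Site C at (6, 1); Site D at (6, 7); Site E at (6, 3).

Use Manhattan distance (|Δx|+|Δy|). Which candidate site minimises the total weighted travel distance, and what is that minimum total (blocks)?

Site B, total 469 blocks

Total weighted distance at each candidate:
  Site A (3, 5): total = 478
  Site B (3, 6): total = 469
  Site C (6, 1): total = 1217
  Site D (6, 7): total = 753
  Site E (6, 3): total = 989
Minimum is at Site B with total 469 blocks.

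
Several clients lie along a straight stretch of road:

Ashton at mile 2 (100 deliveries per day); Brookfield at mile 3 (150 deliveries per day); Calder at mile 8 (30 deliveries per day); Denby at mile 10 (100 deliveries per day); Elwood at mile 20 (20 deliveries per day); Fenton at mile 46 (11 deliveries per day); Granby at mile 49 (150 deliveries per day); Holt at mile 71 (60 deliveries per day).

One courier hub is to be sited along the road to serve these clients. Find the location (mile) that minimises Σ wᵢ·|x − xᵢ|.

x = 10

For a sum of weighted absolute distances on a line, the optimum is the weighted median (not the mean). Total weight W = 621; half-weight = 310.5.
Sort by position and accumulate weight:
  mile 2 (Ashton, w=100) → cum 100
  mile 3 (Brookfield, w=150) → cum 250
  mile 8 (Calder, w=30) → cum 280
  mile 10 (Denby, w=100) → cum 380  ≥ 310.5 → median here
  mile 20 (Elwood, w=20) → cum 400
  mile 46 (Fenton, w=11) → cum 411
  mile 49 (Granby, w=150) → cum 561
  mile 71 (Holt, w=60) → cum 621
Optimal location: mile 10.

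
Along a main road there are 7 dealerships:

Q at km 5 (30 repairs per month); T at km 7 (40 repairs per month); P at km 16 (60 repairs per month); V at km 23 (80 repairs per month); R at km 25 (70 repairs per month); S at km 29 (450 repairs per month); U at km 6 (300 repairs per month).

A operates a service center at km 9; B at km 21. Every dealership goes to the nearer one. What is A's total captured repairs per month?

The indifferent point is the midpoint (9+21)/2 = 15; dealerships left of it (closer to A at 9) go to A, those right go to B.
  Q at 5 (w=30) → A
  U at 6 (w=300) → A
  T at 7 (w=40) → A
  P at 16 (w=60) → B
  V at 23 (w=80) → B
  R at 25 (w=70) → B
  S at 29 (w=450) → B
A captures 370; B captures 660.

370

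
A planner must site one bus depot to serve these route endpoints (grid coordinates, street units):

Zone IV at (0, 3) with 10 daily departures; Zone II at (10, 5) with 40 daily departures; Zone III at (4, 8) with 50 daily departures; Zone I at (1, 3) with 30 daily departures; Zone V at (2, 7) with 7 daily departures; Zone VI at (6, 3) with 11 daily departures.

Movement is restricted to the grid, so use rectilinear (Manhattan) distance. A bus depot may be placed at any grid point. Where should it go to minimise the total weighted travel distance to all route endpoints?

Manhattan distance separates: Σwᵢ(|x−xᵢ|+|y−yᵢ|) = Σwᵢ|x−xᵢ| + Σwᵢ|y−yᵢ|, so x and y are optimised independently as 1-D weighted medians.
Total weight W = 148; half = 74.
x-coordinate, sorted with cumulative weight:
  x=0 (Zone IV, w=10) cum 10
  x=1 (Zone I, w=30) cum 40
  x=2 (Zone V, w=7) cum 47
  x=4 (Zone III, w=50) cum 97  ← median
  x=6 (Zone VI, w=11) cum 108
  x=10 (Zone II, w=40) cum 148
⇒ x* = 4
y-coordinate, sorted with cumulative weight:
  y=3 (Zone IV, w=10) cum 10
  y=3 (Zone I, w=30) cum 40
  y=3 (Zone VI, w=11) cum 51
  y=5 (Zone II, w=40) cum 91  ← median
  y=7 (Zone V, w=7) cum 98
  y=8 (Zone III, w=50) cum 148
⇒ y* = 5

(4, 5)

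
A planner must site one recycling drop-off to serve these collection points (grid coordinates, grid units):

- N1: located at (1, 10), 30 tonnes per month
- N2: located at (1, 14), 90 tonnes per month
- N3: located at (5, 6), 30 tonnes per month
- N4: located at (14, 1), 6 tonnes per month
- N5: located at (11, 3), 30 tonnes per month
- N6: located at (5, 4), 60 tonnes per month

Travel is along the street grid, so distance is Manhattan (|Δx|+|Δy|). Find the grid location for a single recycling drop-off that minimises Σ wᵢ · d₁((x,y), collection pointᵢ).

(5, 6)

Manhattan distance separates: Σwᵢ(|x−xᵢ|+|y−yᵢ|) = Σwᵢ|x−xᵢ| + Σwᵢ|y−yᵢ|, so x and y are optimised independently as 1-D weighted medians.
Total weight W = 246; half = 123.
x-coordinate, sorted with cumulative weight:
  x=1 (N1, w=30) cum 30
  x=1 (N2, w=90) cum 120
  x=5 (N3, w=30) cum 150  ← median
  x=5 (N6, w=60) cum 210
  x=11 (N5, w=30) cum 240
  x=14 (N4, w=6) cum 246
⇒ x* = 5
y-coordinate, sorted with cumulative weight:
  y=1 (N4, w=6) cum 6
  y=3 (N5, w=30) cum 36
  y=4 (N6, w=60) cum 96
  y=6 (N3, w=30) cum 126  ← median
  y=10 (N1, w=30) cum 156
  y=14 (N2, w=90) cum 246
⇒ y* = 6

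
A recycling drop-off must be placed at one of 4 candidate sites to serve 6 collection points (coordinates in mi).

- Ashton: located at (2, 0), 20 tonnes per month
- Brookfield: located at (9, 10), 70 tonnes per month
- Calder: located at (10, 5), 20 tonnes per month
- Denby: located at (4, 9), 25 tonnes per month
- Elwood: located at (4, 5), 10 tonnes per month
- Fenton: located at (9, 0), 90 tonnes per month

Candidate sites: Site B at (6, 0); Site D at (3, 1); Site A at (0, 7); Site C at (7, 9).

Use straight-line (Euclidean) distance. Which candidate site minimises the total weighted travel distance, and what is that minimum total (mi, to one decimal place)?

Total weighted distance at each candidate:
  Site B (6, 0): total = 1493.2
  Site D (3, 1): total = 1736.9
  Site A (0, 7): total = 2196.3
  Site C (7, 9): total = 1417.2
Minimum is at Site C with total 1417.2 mi.

Site C, total 1417.2 mi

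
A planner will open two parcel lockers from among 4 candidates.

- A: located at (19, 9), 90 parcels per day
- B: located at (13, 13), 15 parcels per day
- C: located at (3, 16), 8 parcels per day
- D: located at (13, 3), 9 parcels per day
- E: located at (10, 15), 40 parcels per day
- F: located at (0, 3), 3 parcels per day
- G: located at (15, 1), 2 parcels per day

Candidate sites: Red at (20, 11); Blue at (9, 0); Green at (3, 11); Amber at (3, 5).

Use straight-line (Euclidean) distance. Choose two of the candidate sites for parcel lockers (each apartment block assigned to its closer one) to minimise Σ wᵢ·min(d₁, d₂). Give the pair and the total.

{Red, Green}, total 816.6

Evaluate every pair (each demand assigned to the nearer of the two):
  {Red, Green}: total = 816.6
  {Red, Amber}: total = 954.2
  {Red, Blue}: total = 963.6
  {Blue, Green}: total = 1809.1
  {Blue, Amber}: total = 2047.2
  {Green, Amber}: total = 2094.6
Best pair: {Red, Green} with total 816.6.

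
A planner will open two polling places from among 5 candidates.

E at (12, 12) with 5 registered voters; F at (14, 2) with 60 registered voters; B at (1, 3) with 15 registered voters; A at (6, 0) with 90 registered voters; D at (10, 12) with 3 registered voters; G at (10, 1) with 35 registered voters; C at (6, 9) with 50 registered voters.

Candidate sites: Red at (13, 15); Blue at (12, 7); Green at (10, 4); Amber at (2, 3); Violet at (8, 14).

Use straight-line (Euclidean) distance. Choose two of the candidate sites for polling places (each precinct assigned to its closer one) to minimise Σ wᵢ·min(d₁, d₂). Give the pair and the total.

Evaluate every pair (each demand assigned to the nearer of the two):
  {Green, Amber}: total = 1223.7
  {Green, Violet}: total = 1318.4
  {Blue, Amber}: total = 1366.9
  {Red, Green}: total = 1367.0
  {Blue, Green}: total = 1375.7
  {Amber, Violet}: total = 1776.2
  {Blue, Violet}: total = 1849.9
  {Red, Amber}: total = 1865.2
  {Red, Blue}: total = 1894.6
  {Red, Violet}: total = 3004.6
Best pair: {Green, Amber} with total 1223.7.

{Green, Amber}, total 1223.7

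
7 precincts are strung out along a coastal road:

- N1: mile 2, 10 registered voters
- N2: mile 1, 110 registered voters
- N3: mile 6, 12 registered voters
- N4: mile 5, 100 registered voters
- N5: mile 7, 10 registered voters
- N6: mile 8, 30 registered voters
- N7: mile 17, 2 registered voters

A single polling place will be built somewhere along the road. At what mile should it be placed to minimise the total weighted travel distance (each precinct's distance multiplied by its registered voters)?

x = 5

For a sum of weighted absolute distances on a line, the optimum is the weighted median (not the mean). Total weight W = 274; half-weight = 137.
Sort by position and accumulate weight:
  mile 1 (N2, w=110) → cum 110
  mile 2 (N1, w=10) → cum 120
  mile 5 (N4, w=100) → cum 220  ≥ 137 → median here
  mile 6 (N3, w=12) → cum 232
  mile 7 (N5, w=10) → cum 242
  mile 8 (N6, w=30) → cum 272
  mile 17 (N7, w=2) → cum 274
Optimal location: mile 5.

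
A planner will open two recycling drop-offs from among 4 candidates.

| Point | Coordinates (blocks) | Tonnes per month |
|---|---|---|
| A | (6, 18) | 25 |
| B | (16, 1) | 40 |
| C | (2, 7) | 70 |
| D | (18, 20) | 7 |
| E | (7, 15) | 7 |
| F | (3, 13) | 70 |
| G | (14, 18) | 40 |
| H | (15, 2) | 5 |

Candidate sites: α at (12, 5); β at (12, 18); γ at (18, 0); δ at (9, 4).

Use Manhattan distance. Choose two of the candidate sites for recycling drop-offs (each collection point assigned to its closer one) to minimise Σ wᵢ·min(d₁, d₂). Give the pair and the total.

Evaluate every pair (each demand assigned to the nearer of the two):
  {β, δ}: total = 2462
  {α, β}: total = 2512
  {β, γ}: total = 2937
  {γ, δ}: total = 3311
  {α, δ}: total = 3363
  {α, γ}: total = 3495
Best pair: {β, δ} with total 2462.

{β, δ}, total 2462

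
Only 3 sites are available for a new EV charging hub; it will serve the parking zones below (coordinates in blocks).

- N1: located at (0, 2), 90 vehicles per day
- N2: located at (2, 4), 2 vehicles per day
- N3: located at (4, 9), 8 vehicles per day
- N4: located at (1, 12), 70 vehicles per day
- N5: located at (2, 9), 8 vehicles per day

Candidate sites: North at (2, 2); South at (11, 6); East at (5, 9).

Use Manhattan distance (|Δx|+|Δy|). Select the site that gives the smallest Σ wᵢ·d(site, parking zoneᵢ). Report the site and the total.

Total weighted distance at each candidate:
  North (2, 2): total = 1082
  South (11, 6): total = 2668
  East (5, 9): total = 1618
Minimum is at North with total 1082 blocks.

North, total 1082 blocks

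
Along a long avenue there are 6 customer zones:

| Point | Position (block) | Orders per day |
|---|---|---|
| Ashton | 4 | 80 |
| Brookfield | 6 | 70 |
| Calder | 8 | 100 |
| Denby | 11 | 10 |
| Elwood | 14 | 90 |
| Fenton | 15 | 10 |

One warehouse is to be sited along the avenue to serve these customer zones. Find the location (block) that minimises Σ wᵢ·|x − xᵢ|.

For a sum of weighted absolute distances on a line, the optimum is the weighted median (not the mean). Total weight W = 360; half-weight = 180.
Sort by position and accumulate weight:
  block 4 (Ashton, w=80) → cum 80
  block 6 (Brookfield, w=70) → cum 150
  block 8 (Calder, w=100) → cum 250  ≥ 180 → median here
  block 11 (Denby, w=10) → cum 260
  block 14 (Elwood, w=90) → cum 350
  block 15 (Fenton, w=10) → cum 360
Optimal location: block 8.

x = 8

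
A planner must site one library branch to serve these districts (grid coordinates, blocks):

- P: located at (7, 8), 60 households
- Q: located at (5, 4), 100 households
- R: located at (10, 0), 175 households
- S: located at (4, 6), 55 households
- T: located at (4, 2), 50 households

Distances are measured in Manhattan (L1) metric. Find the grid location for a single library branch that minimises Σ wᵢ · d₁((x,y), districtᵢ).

(7, 2)

Manhattan distance separates: Σwᵢ(|x−xᵢ|+|y−yᵢ|) = Σwᵢ|x−xᵢ| + Σwᵢ|y−yᵢ|, so x and y are optimised independently as 1-D weighted medians.
Total weight W = 440; half = 220.
x-coordinate, sorted with cumulative weight:
  x=4 (S, w=55) cum 55
  x=4 (T, w=50) cum 105
  x=5 (Q, w=100) cum 205
  x=7 (P, w=60) cum 265  ← median
  x=10 (R, w=175) cum 440
⇒ x* = 7
y-coordinate, sorted with cumulative weight:
  y=0 (R, w=175) cum 175
  y=2 (T, w=50) cum 225  ← median
  y=4 (Q, w=100) cum 325
  y=6 (S, w=55) cum 380
  y=8 (P, w=60) cum 440
⇒ y* = 2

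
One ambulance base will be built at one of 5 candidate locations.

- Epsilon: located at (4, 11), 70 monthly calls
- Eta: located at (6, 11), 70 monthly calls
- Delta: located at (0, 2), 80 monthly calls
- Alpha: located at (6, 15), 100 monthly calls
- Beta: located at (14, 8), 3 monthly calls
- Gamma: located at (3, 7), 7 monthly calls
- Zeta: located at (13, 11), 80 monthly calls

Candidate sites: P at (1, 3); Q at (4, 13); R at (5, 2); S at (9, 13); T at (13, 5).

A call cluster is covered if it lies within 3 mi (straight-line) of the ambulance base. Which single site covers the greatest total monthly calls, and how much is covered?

Q, covering 240

Coverage radius r = 3 mi; a point is covered iff (Δx)²+(Δy)² ≤ 3² = 9.
  P (1, 3): covers {Delta} → 80
  Q (4, 13): covers {Epsilon, Eta, Alpha} → 240
  R (5, 2): covers {none} → 0
  S (9, 13): covers {none} → 0
  T (13, 5): covers {none} → 0
Maximum coverage at Q: 240 monthly calls.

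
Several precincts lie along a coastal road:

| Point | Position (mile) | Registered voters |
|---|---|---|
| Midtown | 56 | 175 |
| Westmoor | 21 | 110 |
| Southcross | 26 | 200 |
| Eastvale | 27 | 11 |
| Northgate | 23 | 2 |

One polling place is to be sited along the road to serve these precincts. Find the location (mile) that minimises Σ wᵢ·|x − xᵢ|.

For a sum of weighted absolute distances on a line, the optimum is the weighted median (not the mean). Total weight W = 498; half-weight = 249.
Sort by position and accumulate weight:
  mile 21 (Westmoor, w=110) → cum 110
  mile 23 (Northgate, w=2) → cum 112
  mile 26 (Southcross, w=200) → cum 312  ≥ 249 → median here
  mile 27 (Eastvale, w=11) → cum 323
  mile 56 (Midtown, w=175) → cum 498
Optimal location: mile 26.

x = 26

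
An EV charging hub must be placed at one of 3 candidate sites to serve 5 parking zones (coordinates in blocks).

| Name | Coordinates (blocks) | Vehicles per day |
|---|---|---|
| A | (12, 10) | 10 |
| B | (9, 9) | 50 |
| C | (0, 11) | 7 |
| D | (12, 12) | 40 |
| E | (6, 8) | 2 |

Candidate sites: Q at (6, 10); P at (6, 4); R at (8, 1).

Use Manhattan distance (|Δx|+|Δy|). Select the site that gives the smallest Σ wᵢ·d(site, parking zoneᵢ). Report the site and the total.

Q, total 633 blocks

Total weighted distance at each candidate:
  Q (6, 10): total = 633
  P (6, 4): total = 1179
  R (8, 1): total = 1324
Minimum is at Q with total 633 blocks.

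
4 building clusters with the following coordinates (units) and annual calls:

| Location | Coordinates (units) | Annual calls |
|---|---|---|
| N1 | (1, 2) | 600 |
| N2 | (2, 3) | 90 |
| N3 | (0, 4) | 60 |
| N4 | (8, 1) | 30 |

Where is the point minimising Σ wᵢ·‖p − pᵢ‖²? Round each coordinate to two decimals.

(1.31, 2.23)

The minimiser of Σwᵢ‖p−pᵢ‖² is the weighted centroid p* = (Σwᵢpᵢ)/(Σwᵢ).
Σwᵢ = 780.
Σwᵢxᵢ = 600·1 + 90·2 + 60·0 + 30·8 = 1020.
Σwᵢyᵢ = 600·2 + 90·3 + 60·4 + 30·1 = 1740.
x* = 1020/780 = 1.31, y* = 1740/780 = 2.23.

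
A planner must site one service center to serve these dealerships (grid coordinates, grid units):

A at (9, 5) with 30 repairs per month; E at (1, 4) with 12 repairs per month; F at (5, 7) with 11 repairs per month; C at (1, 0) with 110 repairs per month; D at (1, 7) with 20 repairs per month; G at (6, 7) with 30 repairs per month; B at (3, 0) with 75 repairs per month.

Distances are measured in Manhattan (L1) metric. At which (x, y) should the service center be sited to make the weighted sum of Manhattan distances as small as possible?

(3, 0)

Manhattan distance separates: Σwᵢ(|x−xᵢ|+|y−yᵢ|) = Σwᵢ|x−xᵢ| + Σwᵢ|y−yᵢ|, so x and y are optimised independently as 1-D weighted medians.
Total weight W = 288; half = 144.
x-coordinate, sorted with cumulative weight:
  x=1 (E, w=12) cum 12
  x=1 (C, w=110) cum 122
  x=1 (D, w=20) cum 142
  x=3 (B, w=75) cum 217  ← median
  x=5 (F, w=11) cum 228
  x=6 (G, w=30) cum 258
  x=9 (A, w=30) cum 288
⇒ x* = 3
y-coordinate, sorted with cumulative weight:
  y=0 (C, w=110) cum 110
  y=0 (B, w=75) cum 185  ← median
  y=4 (E, w=12) cum 197
  y=5 (A, w=30) cum 227
  y=7 (F, w=11) cum 238
  y=7 (D, w=20) cum 258
  y=7 (G, w=30) cum 288
⇒ y* = 0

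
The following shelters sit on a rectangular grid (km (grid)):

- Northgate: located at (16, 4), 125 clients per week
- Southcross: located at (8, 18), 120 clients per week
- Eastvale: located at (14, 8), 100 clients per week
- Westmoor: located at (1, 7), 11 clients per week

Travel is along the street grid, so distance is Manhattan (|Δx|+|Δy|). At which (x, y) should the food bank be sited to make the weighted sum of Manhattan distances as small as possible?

(14, 8)

Manhattan distance separates: Σwᵢ(|x−xᵢ|+|y−yᵢ|) = Σwᵢ|x−xᵢ| + Σwᵢ|y−yᵢ|, so x and y are optimised independently as 1-D weighted medians.
Total weight W = 356; half = 178.
x-coordinate, sorted with cumulative weight:
  x=1 (Westmoor, w=11) cum 11
  x=8 (Southcross, w=120) cum 131
  x=14 (Eastvale, w=100) cum 231  ← median
  x=16 (Northgate, w=125) cum 356
⇒ x* = 14
y-coordinate, sorted with cumulative weight:
  y=4 (Northgate, w=125) cum 125
  y=7 (Westmoor, w=11) cum 136
  y=8 (Eastvale, w=100) cum 236  ← median
  y=18 (Southcross, w=120) cum 356
⇒ y* = 8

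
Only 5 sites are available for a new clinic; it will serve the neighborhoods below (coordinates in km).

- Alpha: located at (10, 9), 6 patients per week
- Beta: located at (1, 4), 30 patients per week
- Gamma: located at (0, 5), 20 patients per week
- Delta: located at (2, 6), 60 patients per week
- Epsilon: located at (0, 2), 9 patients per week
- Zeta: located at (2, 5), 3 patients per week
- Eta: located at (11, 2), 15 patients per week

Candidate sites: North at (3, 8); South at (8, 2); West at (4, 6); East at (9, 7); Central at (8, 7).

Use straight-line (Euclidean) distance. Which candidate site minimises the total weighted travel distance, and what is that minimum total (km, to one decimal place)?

West, total 529.4 km

Total weighted distance at each candidate:
  North (3, 8): total = 615.5
  South (8, 2): total = 1002.8
  West (4, 6): total = 529.4
  East (9, 7): total = 1073.7
  Central (8, 7): total = 966.7
Minimum is at West with total 529.4 km.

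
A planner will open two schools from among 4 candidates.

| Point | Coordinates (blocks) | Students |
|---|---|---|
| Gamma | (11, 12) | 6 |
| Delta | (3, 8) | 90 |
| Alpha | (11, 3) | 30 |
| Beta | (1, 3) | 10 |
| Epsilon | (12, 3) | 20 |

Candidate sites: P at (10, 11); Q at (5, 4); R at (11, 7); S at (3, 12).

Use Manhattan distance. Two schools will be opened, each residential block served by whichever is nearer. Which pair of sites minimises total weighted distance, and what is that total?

{R, S}, total 720

Evaluate every pair (each demand assigned to the nearer of the two):
  {R, S}: total = 720
  {Q, S}: total = 828
  {Q, R}: total = 840
  {P, S}: total = 952
  {P, Q}: total = 972
  {P, R}: total = 1182
Best pair: {R, S} with total 720.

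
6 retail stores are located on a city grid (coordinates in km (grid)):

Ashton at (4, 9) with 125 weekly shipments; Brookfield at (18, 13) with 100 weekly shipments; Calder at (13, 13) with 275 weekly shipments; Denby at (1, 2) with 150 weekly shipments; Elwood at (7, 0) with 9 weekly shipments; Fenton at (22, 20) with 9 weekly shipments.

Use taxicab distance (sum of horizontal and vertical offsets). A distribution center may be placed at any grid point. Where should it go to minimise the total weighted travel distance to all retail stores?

Manhattan distance separates: Σwᵢ(|x−xᵢ|+|y−yᵢ|) = Σwᵢ|x−xᵢ| + Σwᵢ|y−yᵢ|, so x and y are optimised independently as 1-D weighted medians.
Total weight W = 668; half = 334.
x-coordinate, sorted with cumulative weight:
  x=1 (Denby, w=150) cum 150
  x=4 (Ashton, w=125) cum 275
  x=7 (Elwood, w=9) cum 284
  x=13 (Calder, w=275) cum 559  ← median
  x=18 (Brookfield, w=100) cum 659
  x=22 (Fenton, w=9) cum 668
⇒ x* = 13
y-coordinate, sorted with cumulative weight:
  y=0 (Elwood, w=9) cum 9
  y=2 (Denby, w=150) cum 159
  y=9 (Ashton, w=125) cum 284
  y=13 (Brookfield, w=100) cum 384  ← median
  y=13 (Calder, w=275) cum 659
  y=20 (Fenton, w=9) cum 668
⇒ y* = 13

(13, 13)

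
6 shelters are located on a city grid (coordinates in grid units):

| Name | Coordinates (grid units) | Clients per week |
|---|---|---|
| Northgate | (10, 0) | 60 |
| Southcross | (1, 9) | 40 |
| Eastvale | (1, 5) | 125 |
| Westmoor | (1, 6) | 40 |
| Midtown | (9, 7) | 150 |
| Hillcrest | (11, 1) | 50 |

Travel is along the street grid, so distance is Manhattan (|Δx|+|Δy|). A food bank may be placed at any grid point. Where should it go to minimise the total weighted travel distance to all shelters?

(9, 5)

Manhattan distance separates: Σwᵢ(|x−xᵢ|+|y−yᵢ|) = Σwᵢ|x−xᵢ| + Σwᵢ|y−yᵢ|, so x and y are optimised independently as 1-D weighted medians.
Total weight W = 465; half = 232.5.
x-coordinate, sorted with cumulative weight:
  x=1 (Southcross, w=40) cum 40
  x=1 (Eastvale, w=125) cum 165
  x=1 (Westmoor, w=40) cum 205
  x=9 (Midtown, w=150) cum 355  ← median
  x=10 (Northgate, w=60) cum 415
  x=11 (Hillcrest, w=50) cum 465
⇒ x* = 9
y-coordinate, sorted with cumulative weight:
  y=0 (Northgate, w=60) cum 60
  y=1 (Hillcrest, w=50) cum 110
  y=5 (Eastvale, w=125) cum 235  ← median
  y=6 (Westmoor, w=40) cum 275
  y=7 (Midtown, w=150) cum 425
  y=9 (Southcross, w=40) cum 465
⇒ y* = 5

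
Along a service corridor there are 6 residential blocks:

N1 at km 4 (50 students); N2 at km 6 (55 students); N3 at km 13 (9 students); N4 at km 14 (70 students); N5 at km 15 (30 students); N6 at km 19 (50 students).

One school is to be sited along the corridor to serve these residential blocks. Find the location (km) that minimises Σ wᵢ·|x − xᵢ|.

For a sum of weighted absolute distances on a line, the optimum is the weighted median (not the mean). Total weight W = 264; half-weight = 132.
Sort by position and accumulate weight:
  km 4 (N1, w=50) → cum 50
  km 6 (N2, w=55) → cum 105
  km 13 (N3, w=9) → cum 114
  km 14 (N4, w=70) → cum 184  ≥ 132 → median here
  km 15 (N5, w=30) → cum 214
  km 19 (N6, w=50) → cum 264
Optimal location: km 14.

x = 14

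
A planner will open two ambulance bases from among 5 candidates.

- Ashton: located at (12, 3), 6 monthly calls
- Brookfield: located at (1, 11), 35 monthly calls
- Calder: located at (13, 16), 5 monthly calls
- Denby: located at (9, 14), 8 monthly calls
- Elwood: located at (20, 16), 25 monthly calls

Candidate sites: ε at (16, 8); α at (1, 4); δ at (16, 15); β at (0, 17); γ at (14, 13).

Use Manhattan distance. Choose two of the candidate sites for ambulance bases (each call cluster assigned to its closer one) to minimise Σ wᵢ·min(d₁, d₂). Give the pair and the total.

{α, δ}, total 526

Evaluate every pair (each demand assigned to the nearer of the two):
  {α, δ}: total = 526
  {δ, β}: total = 550
  {α, γ}: total = 610
  {β, γ}: total = 610
  {ε, β}: total = 750
  {ε, α}: total = 758
  {δ, γ}: total = 790
  {ε, γ}: total = 872
  {ε, δ}: total = 893
  {α, β}: total = 1008
Best pair: {α, δ} with total 526.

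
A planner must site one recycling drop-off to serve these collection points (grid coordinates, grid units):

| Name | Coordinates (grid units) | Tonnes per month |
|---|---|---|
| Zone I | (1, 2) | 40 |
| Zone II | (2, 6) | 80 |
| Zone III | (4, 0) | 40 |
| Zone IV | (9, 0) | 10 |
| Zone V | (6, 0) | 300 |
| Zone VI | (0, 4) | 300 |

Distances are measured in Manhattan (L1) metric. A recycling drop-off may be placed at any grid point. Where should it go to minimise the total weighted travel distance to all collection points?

Manhattan distance separates: Σwᵢ(|x−xᵢ|+|y−yᵢ|) = Σwᵢ|x−xᵢ| + Σwᵢ|y−yᵢ|, so x and y are optimised independently as 1-D weighted medians.
Total weight W = 770; half = 385.
x-coordinate, sorted with cumulative weight:
  x=0 (Zone VI, w=300) cum 300
  x=1 (Zone I, w=40) cum 340
  x=2 (Zone II, w=80) cum 420  ← median
  x=4 (Zone III, w=40) cum 460
  x=6 (Zone V, w=300) cum 760
  x=9 (Zone IV, w=10) cum 770
⇒ x* = 2
y-coordinate, sorted with cumulative weight:
  y=0 (Zone III, w=40) cum 40
  y=0 (Zone IV, w=10) cum 50
  y=0 (Zone V, w=300) cum 350
  y=2 (Zone I, w=40) cum 390  ← median
  y=4 (Zone VI, w=300) cum 690
  y=6 (Zone II, w=80) cum 770
⇒ y* = 2

(2, 2)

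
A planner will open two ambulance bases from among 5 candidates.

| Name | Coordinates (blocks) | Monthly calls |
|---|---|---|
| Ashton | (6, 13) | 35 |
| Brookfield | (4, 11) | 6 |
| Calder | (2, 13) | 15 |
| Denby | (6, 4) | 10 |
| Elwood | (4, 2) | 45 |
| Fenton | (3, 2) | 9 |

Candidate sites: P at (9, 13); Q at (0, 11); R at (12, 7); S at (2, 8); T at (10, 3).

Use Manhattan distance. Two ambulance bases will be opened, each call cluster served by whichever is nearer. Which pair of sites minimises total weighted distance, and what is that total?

{P, T}, total 689

Evaluate every pair (each demand assigned to the nearer of the two):
  {P, T}: total = 689
  {P, S}: total = 713
  {Q, T}: total = 801
  {S, T}: total = 848
  {Q, S}: total = 867
  {R, S}: total = 923
  {P, Q}: total = 1002
  {P, R}: total = 1053
  {Q, R}: total = 1147
  {R, T}: total = 1169
Best pair: {P, T} with total 689.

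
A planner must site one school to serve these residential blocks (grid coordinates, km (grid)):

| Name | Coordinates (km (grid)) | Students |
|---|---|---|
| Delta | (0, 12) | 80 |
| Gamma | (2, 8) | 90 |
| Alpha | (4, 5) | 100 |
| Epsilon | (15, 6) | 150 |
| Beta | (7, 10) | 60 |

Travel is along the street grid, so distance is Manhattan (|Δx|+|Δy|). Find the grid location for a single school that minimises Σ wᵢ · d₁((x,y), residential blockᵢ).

(4, 6)

Manhattan distance separates: Σwᵢ(|x−xᵢ|+|y−yᵢ|) = Σwᵢ|x−xᵢ| + Σwᵢ|y−yᵢ|, so x and y are optimised independently as 1-D weighted medians.
Total weight W = 480; half = 240.
x-coordinate, sorted with cumulative weight:
  x=0 (Delta, w=80) cum 80
  x=2 (Gamma, w=90) cum 170
  x=4 (Alpha, w=100) cum 270  ← median
  x=7 (Beta, w=60) cum 330
  x=15 (Epsilon, w=150) cum 480
⇒ x* = 4
y-coordinate, sorted with cumulative weight:
  y=5 (Alpha, w=100) cum 100
  y=6 (Epsilon, w=150) cum 250  ← median
  y=8 (Gamma, w=90) cum 340
  y=10 (Beta, w=60) cum 400
  y=12 (Delta, w=80) cum 480
⇒ y* = 6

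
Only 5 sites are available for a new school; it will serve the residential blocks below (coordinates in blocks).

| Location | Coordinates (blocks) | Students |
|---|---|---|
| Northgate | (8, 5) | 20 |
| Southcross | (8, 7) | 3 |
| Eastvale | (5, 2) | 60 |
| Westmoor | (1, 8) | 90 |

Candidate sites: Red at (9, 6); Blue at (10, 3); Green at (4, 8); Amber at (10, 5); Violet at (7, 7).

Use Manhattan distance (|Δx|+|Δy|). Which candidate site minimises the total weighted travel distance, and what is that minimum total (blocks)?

Green, total 845 blocks

Total weighted distance at each candidate:
  Red (9, 6): total = 1426
  Blue (10, 3): total = 1718
  Green (4, 8): total = 845
  Amber (10, 5): total = 1612
  Violet (7, 7): total = 1113
Minimum is at Green with total 845 blocks.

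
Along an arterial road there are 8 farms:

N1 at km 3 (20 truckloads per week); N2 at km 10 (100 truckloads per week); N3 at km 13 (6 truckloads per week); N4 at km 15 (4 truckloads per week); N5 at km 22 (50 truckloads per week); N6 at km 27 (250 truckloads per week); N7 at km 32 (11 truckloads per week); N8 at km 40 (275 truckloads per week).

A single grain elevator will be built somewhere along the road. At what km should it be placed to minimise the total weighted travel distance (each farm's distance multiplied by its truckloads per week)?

For a sum of weighted absolute distances on a line, the optimum is the weighted median (not the mean). Total weight W = 716; half-weight = 358.
Sort by position and accumulate weight:
  km 3 (N1, w=20) → cum 20
  km 10 (N2, w=100) → cum 120
  km 13 (N3, w=6) → cum 126
  km 15 (N4, w=4) → cum 130
  km 22 (N5, w=50) → cum 180
  km 27 (N6, w=250) → cum 430  ≥ 358 → median here
  km 32 (N7, w=11) → cum 441
  km 40 (N8, w=275) → cum 716
Optimal location: km 27.

x = 27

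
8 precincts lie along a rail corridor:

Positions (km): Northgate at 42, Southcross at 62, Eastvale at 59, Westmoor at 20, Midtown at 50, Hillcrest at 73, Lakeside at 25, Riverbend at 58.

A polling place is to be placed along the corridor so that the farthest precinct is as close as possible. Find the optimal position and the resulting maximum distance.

The 1-center on a line is the midpoint of the two extreme points: leftmost at 20, rightmost at 73.
Optimal location = (20 + 73)/2 = 46.5; maximum distance = (73 − 20)/2 = 26.5.

location 46.5, max distance 26.5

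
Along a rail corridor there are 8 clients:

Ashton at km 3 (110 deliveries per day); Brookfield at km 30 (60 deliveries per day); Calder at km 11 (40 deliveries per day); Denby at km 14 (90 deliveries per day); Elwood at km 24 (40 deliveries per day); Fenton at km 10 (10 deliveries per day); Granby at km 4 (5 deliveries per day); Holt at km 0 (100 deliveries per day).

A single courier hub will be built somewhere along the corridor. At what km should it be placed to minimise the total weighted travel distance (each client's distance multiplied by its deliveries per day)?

For a sum of weighted absolute distances on a line, the optimum is the weighted median (not the mean). Total weight W = 455; half-weight = 227.5.
Sort by position and accumulate weight:
  km 0 (Holt, w=100) → cum 100
  km 3 (Ashton, w=110) → cum 210
  km 4 (Granby, w=5) → cum 215
  km 10 (Fenton, w=10) → cum 225
  km 11 (Calder, w=40) → cum 265  ≥ 227.5 → median here
  km 14 (Denby, w=90) → cum 355
  km 24 (Elwood, w=40) → cum 395
  km 30 (Brookfield, w=60) → cum 455
Optimal location: km 11.

x = 11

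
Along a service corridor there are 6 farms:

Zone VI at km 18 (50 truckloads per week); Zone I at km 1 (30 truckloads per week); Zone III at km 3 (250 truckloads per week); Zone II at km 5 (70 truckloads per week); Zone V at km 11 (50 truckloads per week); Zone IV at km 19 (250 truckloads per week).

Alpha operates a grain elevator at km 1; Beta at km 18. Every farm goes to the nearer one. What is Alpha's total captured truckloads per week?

350

The indifferent point is the midpoint (1+18)/2 = 9.5; farms left of it (closer to Alpha at 1) go to Alpha, those right go to Beta.
  Zone I at 1 (w=30) → Alpha
  Zone III at 3 (w=250) → Alpha
  Zone II at 5 (w=70) → Alpha
  Zone V at 11 (w=50) → Beta
  Zone VI at 18 (w=50) → Beta
  Zone IV at 19 (w=250) → Beta
Alpha captures 350; Beta captures 350.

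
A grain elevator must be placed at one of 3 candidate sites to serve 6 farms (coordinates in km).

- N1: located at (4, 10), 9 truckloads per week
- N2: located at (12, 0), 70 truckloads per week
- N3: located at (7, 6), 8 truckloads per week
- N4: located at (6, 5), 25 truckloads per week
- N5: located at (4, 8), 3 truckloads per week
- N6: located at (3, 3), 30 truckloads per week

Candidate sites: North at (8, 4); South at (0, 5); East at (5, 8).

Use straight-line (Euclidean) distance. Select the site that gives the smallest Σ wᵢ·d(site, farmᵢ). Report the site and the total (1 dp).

Total weighted distance at each candidate:
  North (8, 4): total = 704.6
  South (0, 5): total = 1297.4
  East (5, 8): total = 1030.5
Minimum is at North with total 704.6 km.

North, total 704.6 km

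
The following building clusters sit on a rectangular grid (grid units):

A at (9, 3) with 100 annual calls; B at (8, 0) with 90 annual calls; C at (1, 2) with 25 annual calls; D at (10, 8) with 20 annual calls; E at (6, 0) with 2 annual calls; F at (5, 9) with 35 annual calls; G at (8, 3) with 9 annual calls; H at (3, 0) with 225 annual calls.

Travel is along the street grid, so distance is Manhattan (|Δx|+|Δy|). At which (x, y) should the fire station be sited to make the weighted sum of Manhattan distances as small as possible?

Manhattan distance separates: Σwᵢ(|x−xᵢ|+|y−yᵢ|) = Σwᵢ|x−xᵢ| + Σwᵢ|y−yᵢ|, so x and y are optimised independently as 1-D weighted medians.
Total weight W = 506; half = 253.
x-coordinate, sorted with cumulative weight:
  x=1 (C, w=25) cum 25
  x=3 (H, w=225) cum 250
  x=5 (F, w=35) cum 285  ← median
  x=6 (E, w=2) cum 287
  x=8 (B, w=90) cum 377
  x=8 (G, w=9) cum 386
  x=9 (A, w=100) cum 486
  x=10 (D, w=20) cum 506
⇒ x* = 5
y-coordinate, sorted with cumulative weight:
  y=0 (B, w=90) cum 90
  y=0 (E, w=2) cum 92
  y=0 (H, w=225) cum 317  ← median
  y=2 (C, w=25) cum 342
  y=3 (A, w=100) cum 442
  y=3 (G, w=9) cum 451
  y=8 (D, w=20) cum 471
  y=9 (F, w=35) cum 506
⇒ y* = 0

(5, 0)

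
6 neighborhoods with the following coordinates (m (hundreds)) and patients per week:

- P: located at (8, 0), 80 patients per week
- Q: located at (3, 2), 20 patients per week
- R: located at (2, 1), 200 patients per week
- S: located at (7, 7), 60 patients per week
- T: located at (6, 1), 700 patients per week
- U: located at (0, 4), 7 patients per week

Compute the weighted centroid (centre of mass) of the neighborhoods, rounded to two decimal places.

The minimiser of Σwᵢ‖p−pᵢ‖² is the weighted centroid p* = (Σwᵢpᵢ)/(Σwᵢ).
Σwᵢ = 1067.
Σwᵢxᵢ = 80·8 + 20·3 + 200·2 + 60·7 + 700·6 + 7·0 = 5720.
Σwᵢyᵢ = 80·0 + 20·2 + 200·1 + 60·7 + 700·1 + 7·4 = 1388.
x* = 5720/1067 = 5.36, y* = 1388/1067 = 1.30.

(5.36, 1.30)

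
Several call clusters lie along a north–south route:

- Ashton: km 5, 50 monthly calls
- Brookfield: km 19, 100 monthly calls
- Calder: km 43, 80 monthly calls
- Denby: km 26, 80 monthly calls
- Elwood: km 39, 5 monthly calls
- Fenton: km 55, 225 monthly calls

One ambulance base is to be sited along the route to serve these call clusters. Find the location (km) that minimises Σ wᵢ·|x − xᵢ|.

For a sum of weighted absolute distances on a line, the optimum is the weighted median (not the mean). Total weight W = 540; half-weight = 270.
Sort by position and accumulate weight:
  km 5 (Ashton, w=50) → cum 50
  km 19 (Brookfield, w=100) → cum 150
  km 26 (Denby, w=80) → cum 230
  km 39 (Elwood, w=5) → cum 235
  km 43 (Calder, w=80) → cum 315  ≥ 270 → median here
  km 55 (Fenton, w=225) → cum 540
Optimal location: km 43.

x = 43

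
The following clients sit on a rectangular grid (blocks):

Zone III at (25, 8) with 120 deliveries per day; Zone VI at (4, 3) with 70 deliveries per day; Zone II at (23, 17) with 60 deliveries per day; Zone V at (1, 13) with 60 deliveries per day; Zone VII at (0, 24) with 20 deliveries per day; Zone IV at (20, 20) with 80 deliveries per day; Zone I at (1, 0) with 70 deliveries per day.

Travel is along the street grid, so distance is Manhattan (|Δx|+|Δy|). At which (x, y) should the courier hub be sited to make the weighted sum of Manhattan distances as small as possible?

Manhattan distance separates: Σwᵢ(|x−xᵢ|+|y−yᵢ|) = Σwᵢ|x−xᵢ| + Σwᵢ|y−yᵢ|, so x and y are optimised independently as 1-D weighted medians.
Total weight W = 480; half = 240.
x-coordinate, sorted with cumulative weight:
  x=0 (Zone VII, w=20) cum 20
  x=1 (Zone V, w=60) cum 80
  x=1 (Zone I, w=70) cum 150
  x=4 (Zone VI, w=70) cum 220
  x=20 (Zone IV, w=80) cum 300  ← median
  x=23 (Zone II, w=60) cum 360
  x=25 (Zone III, w=120) cum 480
⇒ x* = 20
y-coordinate, sorted with cumulative weight:
  y=0 (Zone I, w=70) cum 70
  y=3 (Zone VI, w=70) cum 140
  y=8 (Zone III, w=120) cum 260  ← median
  y=13 (Zone V, w=60) cum 320
  y=17 (Zone II, w=60) cum 380
  y=20 (Zone IV, w=80) cum 460
  y=24 (Zone VII, w=20) cum 480
⇒ y* = 8

(20, 8)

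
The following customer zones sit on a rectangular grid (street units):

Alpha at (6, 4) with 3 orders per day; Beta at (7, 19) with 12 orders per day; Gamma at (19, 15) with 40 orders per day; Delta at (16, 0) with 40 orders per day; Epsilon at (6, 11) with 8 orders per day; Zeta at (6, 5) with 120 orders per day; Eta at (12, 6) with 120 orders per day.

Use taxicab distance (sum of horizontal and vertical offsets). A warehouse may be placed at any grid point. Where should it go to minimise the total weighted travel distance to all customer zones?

Manhattan distance separates: Σwᵢ(|x−xᵢ|+|y−yᵢ|) = Σwᵢ|x−xᵢ| + Σwᵢ|y−yᵢ|, so x and y are optimised independently as 1-D weighted medians.
Total weight W = 343; half = 171.5.
x-coordinate, sorted with cumulative weight:
  x=6 (Alpha, w=3) cum 3
  x=6 (Epsilon, w=8) cum 11
  x=6 (Zeta, w=120) cum 131
  x=7 (Beta, w=12) cum 143
  x=12 (Eta, w=120) cum 263  ← median
  x=16 (Delta, w=40) cum 303
  x=19 (Gamma, w=40) cum 343
⇒ x* = 12
y-coordinate, sorted with cumulative weight:
  y=0 (Delta, w=40) cum 40
  y=4 (Alpha, w=3) cum 43
  y=5 (Zeta, w=120) cum 163
  y=6 (Eta, w=120) cum 283  ← median
  y=11 (Epsilon, w=8) cum 291
  y=15 (Gamma, w=40) cum 331
  y=19 (Beta, w=12) cum 343
⇒ y* = 6

(12, 6)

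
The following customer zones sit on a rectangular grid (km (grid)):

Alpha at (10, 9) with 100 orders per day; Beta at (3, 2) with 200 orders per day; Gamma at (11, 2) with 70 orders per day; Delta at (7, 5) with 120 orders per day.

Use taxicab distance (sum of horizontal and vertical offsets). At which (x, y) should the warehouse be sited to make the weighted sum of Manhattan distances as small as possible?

(7, 2)

Manhattan distance separates: Σwᵢ(|x−xᵢ|+|y−yᵢ|) = Σwᵢ|x−xᵢ| + Σwᵢ|y−yᵢ|, so x and y are optimised independently as 1-D weighted medians.
Total weight W = 490; half = 245.
x-coordinate, sorted with cumulative weight:
  x=3 (Beta, w=200) cum 200
  x=7 (Delta, w=120) cum 320  ← median
  x=10 (Alpha, w=100) cum 420
  x=11 (Gamma, w=70) cum 490
⇒ x* = 7
y-coordinate, sorted with cumulative weight:
  y=2 (Beta, w=200) cum 200
  y=2 (Gamma, w=70) cum 270  ← median
  y=5 (Delta, w=120) cum 390
  y=9 (Alpha, w=100) cum 490
⇒ y* = 2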